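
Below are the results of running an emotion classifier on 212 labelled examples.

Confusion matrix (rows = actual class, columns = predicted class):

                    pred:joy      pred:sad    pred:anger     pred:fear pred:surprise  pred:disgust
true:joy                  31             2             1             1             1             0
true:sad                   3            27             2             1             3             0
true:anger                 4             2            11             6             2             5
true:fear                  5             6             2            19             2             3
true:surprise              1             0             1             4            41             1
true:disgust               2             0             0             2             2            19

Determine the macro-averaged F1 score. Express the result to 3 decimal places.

0.675

Per-class F1 score (2·TP/(2·TP+FP+FN)):
  joy: TP=31, FP=3+4+5+1+2=15, FN=2+1+1+1+0=5 → 62/82 = 0.7561
  sad: TP=27, FP=2+2+6+0+0=10, FN=3+2+1+3+0=9 → 54/73 = 0.7397
  anger: TP=11, FP=1+2+2+1+0=6, FN=4+2+6+2+5=19 → 22/47 = 0.4681
  fear: TP=19, FP=1+1+6+4+2=14, FN=5+6+2+2+3=18 → 38/70 = 0.5429
  surprise: TP=41, FP=1+3+2+2+2=10, FN=1+0+1+4+1=7 → 82/99 = 0.8283
  disgust: TP=19, FP=0+0+5+3+1=9, FN=2+0+0+2+2=6 → 38/53 = 0.7170
Macro-F1 score = mean = (0.7561 + 0.7397 + 0.4681 + 0.5429 + 0.8283 + 0.7170) / 6 = 0.675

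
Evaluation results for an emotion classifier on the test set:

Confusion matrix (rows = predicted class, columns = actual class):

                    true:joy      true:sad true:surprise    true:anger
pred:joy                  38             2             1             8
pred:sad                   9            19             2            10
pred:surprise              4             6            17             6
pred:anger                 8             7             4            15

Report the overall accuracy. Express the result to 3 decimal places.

0.571

Accuracy = trace / total = (38+19+17+15=89) / 156 = 89/156 = 0.571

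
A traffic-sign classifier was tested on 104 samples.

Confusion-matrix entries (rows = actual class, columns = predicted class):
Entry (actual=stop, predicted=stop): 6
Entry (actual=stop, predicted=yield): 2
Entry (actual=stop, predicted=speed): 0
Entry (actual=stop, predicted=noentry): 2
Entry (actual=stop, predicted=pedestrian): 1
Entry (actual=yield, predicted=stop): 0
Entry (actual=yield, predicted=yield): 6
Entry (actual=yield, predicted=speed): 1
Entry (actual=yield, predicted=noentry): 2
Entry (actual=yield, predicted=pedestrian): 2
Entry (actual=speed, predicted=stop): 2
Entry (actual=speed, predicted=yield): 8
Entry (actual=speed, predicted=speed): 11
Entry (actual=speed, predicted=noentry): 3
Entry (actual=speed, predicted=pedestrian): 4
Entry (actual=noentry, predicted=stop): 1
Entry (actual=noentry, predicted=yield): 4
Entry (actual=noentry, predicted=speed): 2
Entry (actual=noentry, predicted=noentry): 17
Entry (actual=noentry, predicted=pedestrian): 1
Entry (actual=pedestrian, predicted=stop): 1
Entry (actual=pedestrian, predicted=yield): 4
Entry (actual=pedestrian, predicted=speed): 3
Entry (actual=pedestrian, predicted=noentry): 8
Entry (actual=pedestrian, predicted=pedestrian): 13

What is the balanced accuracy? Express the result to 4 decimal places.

0.5224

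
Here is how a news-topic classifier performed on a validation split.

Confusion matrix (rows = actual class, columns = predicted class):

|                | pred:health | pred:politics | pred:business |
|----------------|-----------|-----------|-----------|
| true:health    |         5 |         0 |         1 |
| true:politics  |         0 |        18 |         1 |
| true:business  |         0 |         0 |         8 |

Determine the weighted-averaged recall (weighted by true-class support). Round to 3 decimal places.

0.939

Per-class recall (TP/(TP+FN)):
  health: TP=5, FN=0+1=1 → 5/6 = 0.8333
  politics: TP=18, FN=0+1=1 → 18/19 = 0.9474
  business: TP=8, FN=0+0=0 → 8/8 = 1.0000
Weighted-recall = Σ (supportᵢ/N)·recallᵢ with N=33: (6/33)·0.8333 + (19/33)·0.9474 + (8/33)·1.0000 = 0.939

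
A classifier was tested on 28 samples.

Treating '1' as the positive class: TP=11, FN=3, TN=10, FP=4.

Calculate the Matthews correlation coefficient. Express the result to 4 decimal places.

0.5013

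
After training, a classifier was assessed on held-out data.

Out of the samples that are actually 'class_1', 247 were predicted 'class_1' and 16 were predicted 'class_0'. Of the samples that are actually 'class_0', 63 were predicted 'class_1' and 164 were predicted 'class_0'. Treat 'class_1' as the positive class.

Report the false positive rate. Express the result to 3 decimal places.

FPR = FP/(FP+TN) = 63/(63+164) = 0.278

0.278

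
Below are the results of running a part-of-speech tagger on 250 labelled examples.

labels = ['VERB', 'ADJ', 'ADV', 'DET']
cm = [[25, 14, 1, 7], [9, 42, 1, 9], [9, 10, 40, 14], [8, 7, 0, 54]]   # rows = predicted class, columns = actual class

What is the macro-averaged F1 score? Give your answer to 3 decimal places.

Per-class F1 score (2·TP/(2·TP+FP+FN)):
  VERB: TP=25, FP=14+1+7=22, FN=9+9+8=26 → 50/98 = 0.5102
  ADJ: TP=42, FP=9+1+9=19, FN=14+10+7=31 → 84/134 = 0.6269
  ADV: TP=40, FP=9+10+14=33, FN=1+1+0=2 → 80/115 = 0.6957
  DET: TP=54, FP=8+7+0=15, FN=7+9+14=30 → 108/153 = 0.7059
Macro-F1 score = mean = (0.5102 + 0.6269 + 0.6957 + 0.7059) / 4 = 0.635

0.635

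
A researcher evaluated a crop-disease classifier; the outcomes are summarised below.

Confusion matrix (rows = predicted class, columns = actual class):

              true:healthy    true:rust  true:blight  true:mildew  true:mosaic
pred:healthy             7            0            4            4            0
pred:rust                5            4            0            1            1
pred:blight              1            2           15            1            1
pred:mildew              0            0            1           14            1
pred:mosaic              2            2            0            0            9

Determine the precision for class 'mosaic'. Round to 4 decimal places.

0.6923

Treat 'mosaic' as positive and all other classes as negative.
precision = TP/(TP+FP).
mosaic: TP=9, FP=2+2+0+0=4 → 9/13 = 0.69231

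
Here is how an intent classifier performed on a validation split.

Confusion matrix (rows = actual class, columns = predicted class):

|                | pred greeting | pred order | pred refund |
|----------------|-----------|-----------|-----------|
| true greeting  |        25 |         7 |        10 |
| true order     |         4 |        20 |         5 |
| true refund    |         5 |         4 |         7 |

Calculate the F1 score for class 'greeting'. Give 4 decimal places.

0.6579

F1 score = 2·TP/(2·TP+FP+FN).
greeting: TP=25, FP=4+5=9, FN=7+10=17 → 50/76 = 0.65789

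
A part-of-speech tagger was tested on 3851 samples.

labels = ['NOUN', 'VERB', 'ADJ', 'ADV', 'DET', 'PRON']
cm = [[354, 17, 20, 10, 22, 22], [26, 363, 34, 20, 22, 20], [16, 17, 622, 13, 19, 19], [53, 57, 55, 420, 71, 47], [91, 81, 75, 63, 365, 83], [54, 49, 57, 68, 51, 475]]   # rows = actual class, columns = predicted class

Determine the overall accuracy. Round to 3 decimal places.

Accuracy = trace / total = (354+363+622+420+365+475=2599) / 3851 = 2599/3851 = 0.675

0.675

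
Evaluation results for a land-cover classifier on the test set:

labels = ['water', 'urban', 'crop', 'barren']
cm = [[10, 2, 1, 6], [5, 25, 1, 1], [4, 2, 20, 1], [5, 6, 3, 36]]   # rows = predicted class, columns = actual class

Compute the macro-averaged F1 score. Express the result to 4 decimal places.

Per-class F1 score (2·TP/(2·TP+FP+FN)):
  water: TP=10, FP=2+1+6=9, FN=5+4+5=14 → 20/43 = 0.46512
  urban: TP=25, FP=5+1+1=7, FN=2+2+6=10 → 50/67 = 0.74627
  crop: TP=20, FP=4+2+1=7, FN=1+1+3=5 → 40/52 = 0.76923
  barren: TP=36, FP=5+6+3=14, FN=6+1+1=8 → 72/94 = 0.76596
Macro-F1 score = mean = (0.46512 + 0.74627 + 0.76923 + 0.76596) / 4 = 0.6866

0.6866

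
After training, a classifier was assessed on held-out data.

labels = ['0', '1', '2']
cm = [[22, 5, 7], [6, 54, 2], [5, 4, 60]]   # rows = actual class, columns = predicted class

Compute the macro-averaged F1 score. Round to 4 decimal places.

Per-class F1 score (2·TP/(2·TP+FP+FN)):
  0: TP=22, FP=6+5=11, FN=5+7=12 → 44/67 = 0.65672
  1: TP=54, FP=5+4=9, FN=6+2=8 → 108/125 = 0.86400
  2: TP=60, FP=7+2=9, FN=5+4=9 → 120/138 = 0.86957
Macro-F1 score = mean = (0.65672 + 0.86400 + 0.86957) / 3 = 0.7968

0.7968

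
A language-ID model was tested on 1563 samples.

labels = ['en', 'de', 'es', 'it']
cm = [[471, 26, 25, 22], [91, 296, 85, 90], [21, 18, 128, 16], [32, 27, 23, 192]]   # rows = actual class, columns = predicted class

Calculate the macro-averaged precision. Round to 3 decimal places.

Per-class precision (TP/(TP+FP)):
  en: TP=471, FP=91+21+32=144 → 471/615 = 0.7659
  de: TP=296, FP=26+18+27=71 → 296/367 = 0.8065
  es: TP=128, FP=25+85+23=133 → 128/261 = 0.4904
  it: TP=192, FP=22+90+16=128 → 192/320 = 0.6000
Macro-precision = mean = (0.7659 + 0.8065 + 0.4904 + 0.6000) / 4 = 0.666

0.666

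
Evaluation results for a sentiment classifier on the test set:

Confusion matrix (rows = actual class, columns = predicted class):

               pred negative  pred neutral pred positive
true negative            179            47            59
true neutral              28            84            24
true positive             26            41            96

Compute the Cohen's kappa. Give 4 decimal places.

Observed agreement pₒ = trace/N = 359/584 = 0.61473
Expected agreement pₑ = Σ (rowᵢ·colᵢ)/N² = (285·233 + 136·172 + 163·179)/584² = 0.34884
κ = (pₒ − pₑ)/(1 − pₑ) = (0.61473 − 0.34884)/(1 − 0.34884) = 0.4083

0.4083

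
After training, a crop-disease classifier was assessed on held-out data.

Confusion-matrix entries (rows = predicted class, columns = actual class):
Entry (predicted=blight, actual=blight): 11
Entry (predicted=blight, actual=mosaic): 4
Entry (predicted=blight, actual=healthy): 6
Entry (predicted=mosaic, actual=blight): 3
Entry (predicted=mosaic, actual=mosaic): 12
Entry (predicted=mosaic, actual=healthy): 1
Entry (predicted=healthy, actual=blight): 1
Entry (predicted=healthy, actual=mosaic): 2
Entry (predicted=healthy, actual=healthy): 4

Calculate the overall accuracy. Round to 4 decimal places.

Accuracy = trace / total = (11+12+4=27) / 44 = 27/44 = 0.6136

0.6136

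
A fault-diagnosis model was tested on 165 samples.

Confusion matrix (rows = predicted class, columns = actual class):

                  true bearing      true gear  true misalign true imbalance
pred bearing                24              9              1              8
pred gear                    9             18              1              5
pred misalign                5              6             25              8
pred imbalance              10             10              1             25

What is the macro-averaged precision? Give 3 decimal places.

Per-class precision (TP/(TP+FP)):
  bearing: TP=24, FP=9+1+8=18 → 24/42 = 0.5714
  gear: TP=18, FP=9+1+5=15 → 18/33 = 0.5455
  misalign: TP=25, FP=5+6+8=19 → 25/44 = 0.5682
  imbalance: TP=25, FP=10+10+1=21 → 25/46 = 0.5435
Macro-precision = mean = (0.5714 + 0.5455 + 0.5682 + 0.5435) / 4 = 0.557

0.557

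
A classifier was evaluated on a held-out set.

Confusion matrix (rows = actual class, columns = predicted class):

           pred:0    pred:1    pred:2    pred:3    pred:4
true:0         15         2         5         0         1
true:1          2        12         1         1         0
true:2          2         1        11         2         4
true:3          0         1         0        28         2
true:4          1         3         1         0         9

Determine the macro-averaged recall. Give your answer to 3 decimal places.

Per-class recall (TP/(TP+FN)):
  0: TP=15, FN=2+5+0+1=8 → 15/23 = 0.6522
  1: TP=12, FN=2+1+1+0=4 → 12/16 = 0.7500
  2: TP=11, FN=2+1+2+4=9 → 11/20 = 0.5500
  3: TP=28, FN=0+1+0+2=3 → 28/31 = 0.9032
  4: TP=9, FN=1+3+1+0=5 → 9/14 = 0.6429
Macro-recall = mean = (0.6522 + 0.7500 + 0.5500 + 0.9032 + 0.6429) / 5 = 0.700

0.700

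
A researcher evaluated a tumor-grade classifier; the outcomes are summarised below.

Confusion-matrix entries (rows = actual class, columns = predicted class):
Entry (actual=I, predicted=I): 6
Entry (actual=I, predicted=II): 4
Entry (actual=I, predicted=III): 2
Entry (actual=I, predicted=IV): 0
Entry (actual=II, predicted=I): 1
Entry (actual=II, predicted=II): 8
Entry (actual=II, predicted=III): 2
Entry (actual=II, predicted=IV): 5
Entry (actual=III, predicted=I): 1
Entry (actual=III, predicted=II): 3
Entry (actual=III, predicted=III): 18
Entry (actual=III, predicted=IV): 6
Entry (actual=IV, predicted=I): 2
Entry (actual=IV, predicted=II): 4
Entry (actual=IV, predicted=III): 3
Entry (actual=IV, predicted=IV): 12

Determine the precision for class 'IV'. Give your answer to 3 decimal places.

0.522

Treat 'IV' as positive and all other classes as negative.
precision = TP/(TP+FP).
IV: TP=12, FP=0+5+6=11 → 12/23 = 0.5217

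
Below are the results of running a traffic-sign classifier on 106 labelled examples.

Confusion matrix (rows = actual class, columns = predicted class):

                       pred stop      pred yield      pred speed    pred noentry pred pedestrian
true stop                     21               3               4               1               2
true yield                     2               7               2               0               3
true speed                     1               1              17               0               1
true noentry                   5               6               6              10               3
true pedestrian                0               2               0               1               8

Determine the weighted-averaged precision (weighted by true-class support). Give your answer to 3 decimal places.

0.656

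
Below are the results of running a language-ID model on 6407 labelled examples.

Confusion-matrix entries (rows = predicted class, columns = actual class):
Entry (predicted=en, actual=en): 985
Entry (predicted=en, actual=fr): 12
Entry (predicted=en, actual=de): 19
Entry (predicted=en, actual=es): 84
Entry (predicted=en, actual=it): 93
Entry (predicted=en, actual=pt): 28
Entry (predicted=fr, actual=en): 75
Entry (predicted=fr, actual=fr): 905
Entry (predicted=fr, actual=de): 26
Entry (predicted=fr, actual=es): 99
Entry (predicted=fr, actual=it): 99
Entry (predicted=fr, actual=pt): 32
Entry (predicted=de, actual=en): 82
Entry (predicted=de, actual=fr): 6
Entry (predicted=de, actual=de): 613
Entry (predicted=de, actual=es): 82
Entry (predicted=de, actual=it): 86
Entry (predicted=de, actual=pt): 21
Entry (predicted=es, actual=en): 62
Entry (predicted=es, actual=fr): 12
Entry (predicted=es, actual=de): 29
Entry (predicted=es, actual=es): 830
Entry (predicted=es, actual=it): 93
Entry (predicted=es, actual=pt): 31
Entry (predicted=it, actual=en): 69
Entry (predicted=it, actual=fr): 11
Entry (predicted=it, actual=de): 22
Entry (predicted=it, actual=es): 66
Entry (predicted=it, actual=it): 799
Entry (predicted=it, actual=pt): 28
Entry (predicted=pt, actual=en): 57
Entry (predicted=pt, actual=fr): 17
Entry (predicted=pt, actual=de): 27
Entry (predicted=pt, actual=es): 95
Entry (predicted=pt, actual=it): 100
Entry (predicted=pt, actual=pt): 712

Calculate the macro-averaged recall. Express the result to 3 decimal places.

Per-class recall (TP/(TP+FN)):
  en: TP=985, FN=75+82+62+69+57=345 → 985/1330 = 0.7406
  fr: TP=905, FN=12+6+12+11+17=58 → 905/963 = 0.9398
  de: TP=613, FN=19+26+29+22+27=123 → 613/736 = 0.8329
  es: TP=830, FN=84+99+82+66+95=426 → 830/1256 = 0.6608
  it: TP=799, FN=93+99+86+93+100=471 → 799/1270 = 0.6291
  pt: TP=712, FN=28+32+21+31+28=140 → 712/852 = 0.8357
Macro-recall = mean = (0.7406 + 0.9398 + 0.8329 + 0.6608 + 0.6291 + 0.8357) / 6 = 0.773

0.773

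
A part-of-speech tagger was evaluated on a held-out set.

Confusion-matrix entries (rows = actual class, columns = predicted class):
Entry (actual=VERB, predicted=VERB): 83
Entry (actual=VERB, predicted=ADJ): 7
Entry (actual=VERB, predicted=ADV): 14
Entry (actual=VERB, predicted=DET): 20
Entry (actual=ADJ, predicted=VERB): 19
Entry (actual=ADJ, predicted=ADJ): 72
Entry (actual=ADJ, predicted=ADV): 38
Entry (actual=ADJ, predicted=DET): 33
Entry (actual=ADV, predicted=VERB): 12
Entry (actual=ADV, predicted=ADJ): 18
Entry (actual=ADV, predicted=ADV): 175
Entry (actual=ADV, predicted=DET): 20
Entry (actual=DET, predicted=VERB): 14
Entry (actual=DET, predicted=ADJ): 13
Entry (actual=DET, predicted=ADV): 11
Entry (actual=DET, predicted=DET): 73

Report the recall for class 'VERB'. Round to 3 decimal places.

0.669

Treat 'VERB' as positive and all other classes as negative.
recall = TP/(TP+FN).
VERB: TP=83, FN=7+14+20=41 → 83/124 = 0.6694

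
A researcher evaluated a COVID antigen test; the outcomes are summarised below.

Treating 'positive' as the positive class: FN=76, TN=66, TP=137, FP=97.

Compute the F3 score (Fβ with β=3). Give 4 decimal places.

Fβ = (1+β²)·TP / ((1+β²)·TP + β²·FN + FP), with β²=9
= 10·137 / (10·137 + 9·76 + 97) = 0.6369

0.6369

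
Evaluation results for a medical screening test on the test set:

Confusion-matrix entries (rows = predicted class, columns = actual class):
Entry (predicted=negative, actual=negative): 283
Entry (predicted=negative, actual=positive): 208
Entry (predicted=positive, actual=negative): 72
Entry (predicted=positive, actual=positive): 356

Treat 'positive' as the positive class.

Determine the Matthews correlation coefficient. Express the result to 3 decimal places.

MCC = (TP·TN − FP·FN) / √((TP+FP)(TP+FN)(TN+FP)(TN+FN))
Numerator = 356·283 − 72·208 = 85772
Denominator = √(428·564·355·491) = √42075832560 = 205123.9444
MCC = 85772 / 205123.9444 = 0.418

0.418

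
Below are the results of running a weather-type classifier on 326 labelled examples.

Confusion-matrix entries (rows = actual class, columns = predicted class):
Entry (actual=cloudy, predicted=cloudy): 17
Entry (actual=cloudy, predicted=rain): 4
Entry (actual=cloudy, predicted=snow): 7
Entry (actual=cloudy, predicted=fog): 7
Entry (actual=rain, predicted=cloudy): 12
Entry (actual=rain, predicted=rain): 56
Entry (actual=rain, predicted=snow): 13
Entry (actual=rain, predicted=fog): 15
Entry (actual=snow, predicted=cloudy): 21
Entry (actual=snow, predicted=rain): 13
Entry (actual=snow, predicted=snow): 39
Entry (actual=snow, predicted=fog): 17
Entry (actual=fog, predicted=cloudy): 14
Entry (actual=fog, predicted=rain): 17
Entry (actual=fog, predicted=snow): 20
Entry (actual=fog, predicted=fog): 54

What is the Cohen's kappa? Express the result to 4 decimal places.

0.3357

Observed agreement pₒ = trace/N = 166/326 = 0.50920
Expected agreement pₑ = Σ (rowᵢ·colᵢ)/N² = (35·64 + 96·90 + 90·79 + 105·93)/326² = 0.26116
κ = (pₒ − pₑ)/(1 − pₑ) = (0.50920 − 0.26116)/(1 − 0.26116) = 0.3357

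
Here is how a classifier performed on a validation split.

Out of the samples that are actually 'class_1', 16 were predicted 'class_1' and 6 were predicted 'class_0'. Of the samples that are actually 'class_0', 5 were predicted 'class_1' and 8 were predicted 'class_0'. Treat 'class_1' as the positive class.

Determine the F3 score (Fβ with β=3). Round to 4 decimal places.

Fβ = (1+β²)·TP / ((1+β²)·TP + β²·FN + FP), with β²=9
= 10·16 / (10·16 + 9·6 + 5) = 0.7306

0.7306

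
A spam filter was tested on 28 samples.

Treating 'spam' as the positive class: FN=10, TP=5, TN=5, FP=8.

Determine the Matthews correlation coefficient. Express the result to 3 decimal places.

-0.282

MCC = (TP·TN − FP·FN) / √((TP+FP)(TP+FN)(TN+FP)(TN+FN))
Numerator = 5·5 − 8·10 = -55
Denominator = √(13·15·13·15) = √38025 = 195.0000
MCC = -55 / 195.0000 = -0.282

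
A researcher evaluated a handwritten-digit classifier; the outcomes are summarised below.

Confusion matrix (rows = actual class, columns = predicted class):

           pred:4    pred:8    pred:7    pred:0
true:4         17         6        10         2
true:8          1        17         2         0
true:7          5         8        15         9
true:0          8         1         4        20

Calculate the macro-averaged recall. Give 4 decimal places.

0.5868

Per-class recall (TP/(TP+FN)):
  4: TP=17, FN=6+10+2=18 → 17/35 = 0.48571
  8: TP=17, FN=1+2+0=3 → 17/20 = 0.85000
  7: TP=15, FN=5+8+9=22 → 15/37 = 0.40541
  0: TP=20, FN=8+1+4=13 → 20/33 = 0.60606
Macro-recall = mean = (0.48571 + 0.85000 + 0.40541 + 0.60606) / 4 = 0.5868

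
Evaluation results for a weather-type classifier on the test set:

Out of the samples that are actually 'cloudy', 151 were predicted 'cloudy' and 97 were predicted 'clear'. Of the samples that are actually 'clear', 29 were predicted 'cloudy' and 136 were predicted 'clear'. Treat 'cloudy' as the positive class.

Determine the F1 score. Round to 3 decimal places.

Precision = TP/(TP+FP) = 151/180 = 0.8389
Recall = TP/(TP+FN) = 151/248 = 0.6089
F1 = 2·TP/(2·TP+FP+FN) = 302/428 = 0.706

0.706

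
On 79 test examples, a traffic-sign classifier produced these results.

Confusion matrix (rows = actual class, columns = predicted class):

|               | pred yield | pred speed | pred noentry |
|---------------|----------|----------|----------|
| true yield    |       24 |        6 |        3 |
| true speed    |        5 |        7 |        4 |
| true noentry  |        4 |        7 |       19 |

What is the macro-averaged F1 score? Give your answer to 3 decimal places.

0.598

Per-class F1 score (2·TP/(2·TP+FP+FN)):
  yield: TP=24, FP=5+4=9, FN=6+3=9 → 48/66 = 0.7273
  speed: TP=7, FP=6+7=13, FN=5+4=9 → 14/36 = 0.3889
  noentry: TP=19, FP=3+4=7, FN=4+7=11 → 38/56 = 0.6786
Macro-F1 score = mean = (0.7273 + 0.3889 + 0.6786) / 3 = 0.598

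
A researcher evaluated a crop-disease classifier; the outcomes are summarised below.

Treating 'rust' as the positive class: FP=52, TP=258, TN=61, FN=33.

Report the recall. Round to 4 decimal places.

0.8866

Recall = TP/(TP+FN) = 258/(258+33) = 258/291 = 0.8866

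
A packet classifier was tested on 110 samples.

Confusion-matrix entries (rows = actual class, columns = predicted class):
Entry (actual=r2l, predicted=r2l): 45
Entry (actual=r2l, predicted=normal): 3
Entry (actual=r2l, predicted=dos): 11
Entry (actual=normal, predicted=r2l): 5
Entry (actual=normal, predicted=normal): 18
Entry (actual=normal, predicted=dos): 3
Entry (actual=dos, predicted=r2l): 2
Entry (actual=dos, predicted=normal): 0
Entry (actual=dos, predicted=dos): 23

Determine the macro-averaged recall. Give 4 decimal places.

Per-class recall (TP/(TP+FN)):
  r2l: TP=45, FN=3+11=14 → 45/59 = 0.76271
  normal: TP=18, FN=5+3=8 → 18/26 = 0.69231
  dos: TP=23, FN=2+0=2 → 23/25 = 0.92000
Macro-recall = mean = (0.76271 + 0.69231 + 0.92000) / 3 = 0.7917

0.7917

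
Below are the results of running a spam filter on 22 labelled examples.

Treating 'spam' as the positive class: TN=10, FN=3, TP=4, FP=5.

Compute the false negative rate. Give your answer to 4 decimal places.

0.4286

FNR = FN/(FN+TP) = 3/(3+4) = 0.4286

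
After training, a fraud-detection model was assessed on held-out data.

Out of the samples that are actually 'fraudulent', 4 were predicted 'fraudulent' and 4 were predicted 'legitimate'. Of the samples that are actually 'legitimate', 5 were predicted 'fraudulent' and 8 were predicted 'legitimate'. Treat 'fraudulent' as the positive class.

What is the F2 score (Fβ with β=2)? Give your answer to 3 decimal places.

Fβ = (1+β²)·TP / ((1+β²)·TP + β²·FN + FP), with β²=4
= 5·4 / (5·4 + 4·4 + 5) = 0.488

0.488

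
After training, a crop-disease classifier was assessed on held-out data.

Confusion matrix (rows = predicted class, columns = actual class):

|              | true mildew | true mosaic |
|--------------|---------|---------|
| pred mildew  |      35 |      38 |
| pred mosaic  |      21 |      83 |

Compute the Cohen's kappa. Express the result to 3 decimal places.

Observed agreement pₒ = trace/N = 118/177 = 0.6667
Expected agreement pₑ = Σ (rowᵢ·colᵢ)/N² = (56·73 + 121·104)/177² = 0.5322
κ = (pₒ − pₑ)/(1 − pₑ) = (0.6667 − 0.5322)/(1 − 0.5322) = 0.288

0.288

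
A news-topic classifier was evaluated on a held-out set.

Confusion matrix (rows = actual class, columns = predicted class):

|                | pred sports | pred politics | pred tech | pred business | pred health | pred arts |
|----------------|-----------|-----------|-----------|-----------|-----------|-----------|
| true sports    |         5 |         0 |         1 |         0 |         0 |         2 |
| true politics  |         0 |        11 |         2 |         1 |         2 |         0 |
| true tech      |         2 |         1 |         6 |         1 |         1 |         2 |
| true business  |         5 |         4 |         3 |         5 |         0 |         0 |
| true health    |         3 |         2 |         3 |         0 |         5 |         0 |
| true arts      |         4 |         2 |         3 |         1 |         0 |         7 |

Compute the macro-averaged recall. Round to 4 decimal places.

0.4774

Per-class recall (TP/(TP+FN)):
  sports: TP=5, FN=0+1+0+0+2=3 → 5/8 = 0.62500
  politics: TP=11, FN=0+2+1+2+0=5 → 11/16 = 0.68750
  tech: TP=6, FN=2+1+1+1+2=7 → 6/13 = 0.46154
  business: TP=5, FN=5+4+3+0+0=12 → 5/17 = 0.29412
  health: TP=5, FN=3+2+3+0+0=8 → 5/13 = 0.38462
  arts: TP=7, FN=4+2+3+1+0=10 → 7/17 = 0.41176
Macro-recall = mean = (0.62500 + 0.68750 + 0.46154 + 0.29412 + 0.38462 + 0.41176) / 6 = 0.4774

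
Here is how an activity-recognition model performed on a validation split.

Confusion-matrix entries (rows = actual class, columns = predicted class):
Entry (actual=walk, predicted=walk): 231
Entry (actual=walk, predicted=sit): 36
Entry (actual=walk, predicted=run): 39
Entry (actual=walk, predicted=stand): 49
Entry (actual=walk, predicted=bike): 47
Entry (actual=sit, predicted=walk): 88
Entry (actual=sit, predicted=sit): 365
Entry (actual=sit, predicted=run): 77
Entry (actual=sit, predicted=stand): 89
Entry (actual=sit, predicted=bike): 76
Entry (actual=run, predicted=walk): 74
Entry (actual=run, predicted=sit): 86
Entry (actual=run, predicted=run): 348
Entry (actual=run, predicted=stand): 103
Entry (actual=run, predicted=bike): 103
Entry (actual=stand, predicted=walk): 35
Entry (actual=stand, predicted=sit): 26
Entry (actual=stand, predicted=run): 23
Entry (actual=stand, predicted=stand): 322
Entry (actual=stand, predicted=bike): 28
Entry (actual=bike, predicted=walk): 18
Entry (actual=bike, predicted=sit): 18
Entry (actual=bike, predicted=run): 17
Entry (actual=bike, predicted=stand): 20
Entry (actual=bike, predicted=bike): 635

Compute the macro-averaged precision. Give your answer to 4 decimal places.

0.6325

Per-class precision (TP/(TP+FP)):
  walk: TP=231, FP=88+74+35+18=215 → 231/446 = 0.51794
  sit: TP=365, FP=36+86+26+18=166 → 365/531 = 0.68738
  run: TP=348, FP=39+77+23+17=156 → 348/504 = 0.69048
  stand: TP=322, FP=49+89+103+20=261 → 322/583 = 0.55232
  bike: TP=635, FP=47+76+103+28=254 → 635/889 = 0.71429
Macro-precision = mean = (0.51794 + 0.68738 + 0.69048 + 0.55232 + 0.71429) / 5 = 0.6325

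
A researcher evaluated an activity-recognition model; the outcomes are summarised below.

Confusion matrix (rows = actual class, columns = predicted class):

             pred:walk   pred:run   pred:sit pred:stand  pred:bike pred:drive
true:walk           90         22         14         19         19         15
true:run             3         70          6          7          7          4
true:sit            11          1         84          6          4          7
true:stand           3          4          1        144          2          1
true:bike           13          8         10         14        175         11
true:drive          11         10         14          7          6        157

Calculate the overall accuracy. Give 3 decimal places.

0.735

Accuracy = trace / total = (90+70+84+144+175+157=720) / 980 = 720/980 = 0.735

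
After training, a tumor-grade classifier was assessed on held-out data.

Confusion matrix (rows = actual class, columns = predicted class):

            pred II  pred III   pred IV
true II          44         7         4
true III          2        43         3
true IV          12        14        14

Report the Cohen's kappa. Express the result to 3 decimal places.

Observed agreement pₒ = trace/N = 101/143 = 0.7063
Expected agreement pₑ = Σ (rowᵢ·colᵢ)/N² = (55·58 + 48·64 + 40·21)/143² = 0.3473
κ = (pₒ − pₑ)/(1 − pₑ) = (0.7063 − 0.3473)/(1 − 0.3473) = 0.550

0.550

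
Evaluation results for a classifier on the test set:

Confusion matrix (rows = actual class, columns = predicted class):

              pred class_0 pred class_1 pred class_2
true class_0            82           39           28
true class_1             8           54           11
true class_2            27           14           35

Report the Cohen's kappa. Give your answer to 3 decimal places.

0.347

Observed agreement pₒ = trace/N = 171/298 = 0.5738
Expected agreement pₑ = Σ (rowᵢ·colᵢ)/N² = (149·117 + 73·107 + 76·74)/298² = 0.3476
κ = (pₒ − pₑ)/(1 − pₑ) = (0.5738 − 0.3476)/(1 − 0.3476) = 0.347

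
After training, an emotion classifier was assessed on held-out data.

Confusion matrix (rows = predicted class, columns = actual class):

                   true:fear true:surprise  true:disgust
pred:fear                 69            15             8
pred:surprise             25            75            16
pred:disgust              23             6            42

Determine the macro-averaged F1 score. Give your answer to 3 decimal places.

Per-class F1 score (2·TP/(2·TP+FP+FN)):
  fear: TP=69, FP=15+8=23, FN=25+23=48 → 138/209 = 0.6603
  surprise: TP=75, FP=25+16=41, FN=15+6=21 → 150/212 = 0.7075
  disgust: TP=42, FP=23+6=29, FN=8+16=24 → 84/137 = 0.6131
Macro-F1 score = mean = (0.6603 + 0.7075 + 0.6131) / 3 = 0.660

0.660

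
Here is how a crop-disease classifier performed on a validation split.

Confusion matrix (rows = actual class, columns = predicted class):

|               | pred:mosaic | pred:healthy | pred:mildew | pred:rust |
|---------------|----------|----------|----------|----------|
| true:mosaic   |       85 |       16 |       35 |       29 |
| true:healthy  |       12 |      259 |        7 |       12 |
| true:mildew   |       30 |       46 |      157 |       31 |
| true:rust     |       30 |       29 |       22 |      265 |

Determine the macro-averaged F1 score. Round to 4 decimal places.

0.6902

Per-class F1 score (2·TP/(2·TP+FP+FN)):
  mosaic: TP=85, FP=12+30+30=72, FN=16+35+29=80 → 170/322 = 0.52795
  healthy: TP=259, FP=16+46+29=91, FN=12+7+12=31 → 518/640 = 0.80938
  mildew: TP=157, FP=35+7+22=64, FN=30+46+31=107 → 314/485 = 0.64742
  rust: TP=265, FP=29+12+31=72, FN=30+29+22=81 → 530/683 = 0.77599
Macro-F1 score = mean = (0.52795 + 0.80938 + 0.64742 + 0.77599) / 4 = 0.6902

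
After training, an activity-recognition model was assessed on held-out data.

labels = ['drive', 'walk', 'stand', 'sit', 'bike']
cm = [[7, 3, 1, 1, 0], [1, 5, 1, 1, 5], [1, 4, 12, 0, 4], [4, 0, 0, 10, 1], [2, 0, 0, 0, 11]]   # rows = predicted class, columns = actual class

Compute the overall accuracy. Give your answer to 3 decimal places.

Accuracy = trace / total = (7+5+12+10+11=45) / 74 = 45/74 = 0.608

0.608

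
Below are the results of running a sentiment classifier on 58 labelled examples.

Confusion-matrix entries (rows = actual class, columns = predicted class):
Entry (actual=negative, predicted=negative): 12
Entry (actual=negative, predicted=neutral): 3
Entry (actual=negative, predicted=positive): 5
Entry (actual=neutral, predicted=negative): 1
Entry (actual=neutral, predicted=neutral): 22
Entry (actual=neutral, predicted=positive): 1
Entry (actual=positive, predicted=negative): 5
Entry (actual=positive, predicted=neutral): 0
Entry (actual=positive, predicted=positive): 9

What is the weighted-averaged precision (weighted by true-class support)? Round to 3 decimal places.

Per-class precision (TP/(TP+FP)):
  negative: TP=12, FP=1+5=6 → 12/18 = 0.6667
  neutral: TP=22, FP=3+0=3 → 22/25 = 0.8800
  positive: TP=9, FP=5+1=6 → 9/15 = 0.6000
Weighted-precision = Σ (supportᵢ/N)·precisionᵢ with N=58: (20/58)·0.6667 + (24/58)·0.8800 + (14/58)·0.6000 = 0.739

0.739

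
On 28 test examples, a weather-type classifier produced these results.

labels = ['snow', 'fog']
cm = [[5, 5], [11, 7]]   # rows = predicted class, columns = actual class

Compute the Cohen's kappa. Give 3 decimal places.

Observed agreement pₒ = trace/N = 12/28 = 0.4286
Expected agreement pₑ = Σ (rowᵢ·colᵢ)/N² = (16·10 + 12·18)/28² = 0.4796
κ = (pₒ − pₑ)/(1 − pₑ) = (0.4286 − 0.4796)/(1 − 0.4796) = -0.098

-0.098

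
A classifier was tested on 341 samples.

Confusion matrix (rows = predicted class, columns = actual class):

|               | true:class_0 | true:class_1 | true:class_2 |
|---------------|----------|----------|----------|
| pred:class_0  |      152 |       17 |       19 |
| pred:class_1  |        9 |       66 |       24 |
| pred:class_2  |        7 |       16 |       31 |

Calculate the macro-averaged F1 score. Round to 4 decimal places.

0.6683

Per-class F1 score (2·TP/(2·TP+FP+FN)):
  class_0: TP=152, FP=17+19=36, FN=9+7=16 → 304/356 = 0.85393
  class_1: TP=66, FP=9+24=33, FN=17+16=33 → 132/198 = 0.66667
  class_2: TP=31, FP=7+16=23, FN=19+24=43 → 62/128 = 0.48438
Macro-F1 score = mean = (0.85393 + 0.66667 + 0.48438) / 3 = 0.6683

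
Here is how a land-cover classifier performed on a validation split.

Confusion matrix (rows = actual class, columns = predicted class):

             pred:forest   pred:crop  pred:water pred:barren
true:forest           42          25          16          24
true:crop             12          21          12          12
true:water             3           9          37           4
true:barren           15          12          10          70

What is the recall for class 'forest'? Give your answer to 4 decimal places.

0.3925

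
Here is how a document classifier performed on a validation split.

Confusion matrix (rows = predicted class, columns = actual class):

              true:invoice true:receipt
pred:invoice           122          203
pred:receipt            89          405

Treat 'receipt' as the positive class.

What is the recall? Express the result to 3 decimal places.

Recall = TP/(TP+FN) = 405/(405+203) = 405/608 = 0.666

0.666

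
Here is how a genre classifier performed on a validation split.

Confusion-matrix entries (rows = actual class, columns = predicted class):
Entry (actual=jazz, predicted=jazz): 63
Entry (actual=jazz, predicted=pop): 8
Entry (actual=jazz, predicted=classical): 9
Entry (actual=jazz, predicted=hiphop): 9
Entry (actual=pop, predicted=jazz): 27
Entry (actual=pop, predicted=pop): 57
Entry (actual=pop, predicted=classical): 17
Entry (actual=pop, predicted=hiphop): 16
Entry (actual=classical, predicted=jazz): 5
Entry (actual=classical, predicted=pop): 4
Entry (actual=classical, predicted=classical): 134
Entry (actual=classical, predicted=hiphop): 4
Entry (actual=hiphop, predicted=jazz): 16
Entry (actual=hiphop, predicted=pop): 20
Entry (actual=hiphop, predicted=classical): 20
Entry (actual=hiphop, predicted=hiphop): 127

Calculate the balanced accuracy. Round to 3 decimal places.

0.700

Balanced accuracy = mean of per-class recall.
  jazz: recall = 63/89 = 0.7079
  pop: recall = 57/117 = 0.4872
  classical: recall = 134/147 = 0.9116
  hiphop: recall = 127/183 = 0.6940
Mean = (0.7079 + 0.4872 + 0.9116 + 0.6940) / 4 = 0.700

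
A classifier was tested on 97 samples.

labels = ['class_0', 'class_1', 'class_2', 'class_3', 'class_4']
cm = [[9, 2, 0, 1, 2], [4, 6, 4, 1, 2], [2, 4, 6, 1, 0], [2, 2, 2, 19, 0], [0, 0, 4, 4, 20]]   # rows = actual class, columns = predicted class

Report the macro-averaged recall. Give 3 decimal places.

0.586

Per-class recall (TP/(TP+FN)):
  class_0: TP=9, FN=2+0+1+2=5 → 9/14 = 0.6429
  class_1: TP=6, FN=4+4+1+2=11 → 6/17 = 0.3529
  class_2: TP=6, FN=2+4+1+0=7 → 6/13 = 0.4615
  class_3: TP=19, FN=2+2+2+0=6 → 19/25 = 0.7600
  class_4: TP=20, FN=0+0+4+4=8 → 20/28 = 0.7143
Macro-recall = mean = (0.6429 + 0.3529 + 0.4615 + 0.7600 + 0.7143) / 5 = 0.586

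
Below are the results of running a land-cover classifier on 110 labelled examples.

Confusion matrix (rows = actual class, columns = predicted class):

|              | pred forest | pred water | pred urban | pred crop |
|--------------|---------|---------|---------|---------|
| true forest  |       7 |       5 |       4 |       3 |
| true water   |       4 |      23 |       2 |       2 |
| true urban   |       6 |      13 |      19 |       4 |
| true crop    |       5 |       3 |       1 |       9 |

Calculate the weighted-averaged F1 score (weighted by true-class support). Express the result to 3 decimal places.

0.527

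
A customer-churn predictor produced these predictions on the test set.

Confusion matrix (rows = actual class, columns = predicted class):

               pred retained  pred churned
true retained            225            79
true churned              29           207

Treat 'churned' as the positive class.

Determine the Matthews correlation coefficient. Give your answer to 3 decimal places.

MCC = (TP·TN − FP·FN) / √((TP+FP)(TP+FN)(TN+FP)(TN+FN))
Numerator = 207·225 − 79·29 = 44284
Denominator = √(286·236·304·254) = √5211771136 = 72192.5975
MCC = 44284 / 72192.5975 = 0.613

0.613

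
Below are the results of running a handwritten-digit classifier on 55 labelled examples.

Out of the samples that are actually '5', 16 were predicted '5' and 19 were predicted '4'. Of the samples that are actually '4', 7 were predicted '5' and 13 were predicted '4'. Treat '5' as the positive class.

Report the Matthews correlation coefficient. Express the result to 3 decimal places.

MCC = (TP·TN − FP·FN) / √((TP+FP)(TP+FN)(TN+FP)(TN+FN))
Numerator = 16·13 − 7·19 = 75
Denominator = √(23·35·20·32) = √515200 = 717.7743
MCC = 75 / 717.7743 = 0.104

0.104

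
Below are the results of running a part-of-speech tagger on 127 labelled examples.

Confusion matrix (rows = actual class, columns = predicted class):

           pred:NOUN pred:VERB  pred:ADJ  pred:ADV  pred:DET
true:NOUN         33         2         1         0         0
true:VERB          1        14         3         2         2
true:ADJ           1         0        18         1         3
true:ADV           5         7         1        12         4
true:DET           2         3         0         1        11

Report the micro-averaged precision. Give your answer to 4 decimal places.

0.6929

Micro-averaging pools counts across classes: ΣTP=88, ΣFP=39, ΣFN=39.
Micro-precision = TP/(TP+FP) on pooled counts = 0.6929 (equals overall accuracy in single-label multiclass).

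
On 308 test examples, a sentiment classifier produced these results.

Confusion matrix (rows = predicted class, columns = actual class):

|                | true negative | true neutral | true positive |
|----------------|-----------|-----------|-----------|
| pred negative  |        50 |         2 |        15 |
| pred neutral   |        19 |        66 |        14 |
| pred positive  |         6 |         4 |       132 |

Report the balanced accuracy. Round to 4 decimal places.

0.8011

Balanced accuracy = mean of per-class recall.
  negative: recall = 50/75 = 0.66667
  neutral: recall = 66/72 = 0.91667
  positive: recall = 132/161 = 0.81988
Mean = (0.66667 + 0.91667 + 0.81988) / 3 = 0.8011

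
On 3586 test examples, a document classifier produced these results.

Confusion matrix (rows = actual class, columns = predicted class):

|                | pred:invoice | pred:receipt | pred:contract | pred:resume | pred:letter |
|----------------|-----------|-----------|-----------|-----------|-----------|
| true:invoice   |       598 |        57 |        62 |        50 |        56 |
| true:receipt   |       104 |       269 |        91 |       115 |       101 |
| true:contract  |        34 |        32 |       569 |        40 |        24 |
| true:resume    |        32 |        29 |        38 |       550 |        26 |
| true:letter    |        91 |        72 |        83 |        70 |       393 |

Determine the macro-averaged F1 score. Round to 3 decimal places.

0.651

Per-class F1 score (2·TP/(2·TP+FP+FN)):
  invoice: TP=598, FP=104+34+32+91=261, FN=57+62+50+56=225 → 1196/1682 = 0.7111
  receipt: TP=269, FP=57+32+29+72=190, FN=104+91+115+101=411 → 538/1139 = 0.4723
  contract: TP=569, FP=62+91+38+83=274, FN=34+32+40+24=130 → 1138/1542 = 0.7380
  resume: TP=550, FP=50+115+40+70=275, FN=32+29+38+26=125 → 1100/1500 = 0.7333
  letter: TP=393, FP=56+101+24+26=207, FN=91+72+83+70=316 → 786/1309 = 0.6005
Macro-F1 score = mean = (0.7111 + 0.4723 + 0.7380 + 0.7333 + 0.6005) / 5 = 0.651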